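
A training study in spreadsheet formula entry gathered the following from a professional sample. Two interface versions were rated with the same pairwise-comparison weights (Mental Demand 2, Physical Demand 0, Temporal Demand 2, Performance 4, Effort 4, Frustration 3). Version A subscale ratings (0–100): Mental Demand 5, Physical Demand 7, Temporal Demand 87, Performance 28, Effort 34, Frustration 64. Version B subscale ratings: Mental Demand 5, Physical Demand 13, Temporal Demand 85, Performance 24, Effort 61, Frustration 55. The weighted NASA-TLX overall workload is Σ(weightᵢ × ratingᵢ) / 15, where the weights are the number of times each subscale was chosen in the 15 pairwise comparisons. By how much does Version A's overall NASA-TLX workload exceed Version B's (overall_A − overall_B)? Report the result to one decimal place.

Version A weighted sum = 2·5 + 0·7 + 2·87 + 4·28 + 4·34 + 3·64 = 10 + 0 + 174 + 112 + 136 + 192 = 624; overall_A = 624/15 = 41.6000.
Version B weighted sum = 2·5 + 0·13 + 2·85 + 4·24 + 4·61 + 3·55 = 10 + 0 + 170 + 96 + 244 + 165 = 685; overall_B = 685/15 = 45.6667.
Difference = 41.6000 − 45.6667 = -4.0667 ≈ -4.1.

-4.1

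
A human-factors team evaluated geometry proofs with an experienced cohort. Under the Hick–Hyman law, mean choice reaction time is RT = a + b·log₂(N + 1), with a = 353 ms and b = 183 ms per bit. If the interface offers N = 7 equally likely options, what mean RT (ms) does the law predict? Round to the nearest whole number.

902

log₂(7 + 1) = log₂(8) = 3.0000.
RT = 353 + 183 × 3.0000 = 353 + 549.0000 = 902.0000 ms.
≈ 902 ms.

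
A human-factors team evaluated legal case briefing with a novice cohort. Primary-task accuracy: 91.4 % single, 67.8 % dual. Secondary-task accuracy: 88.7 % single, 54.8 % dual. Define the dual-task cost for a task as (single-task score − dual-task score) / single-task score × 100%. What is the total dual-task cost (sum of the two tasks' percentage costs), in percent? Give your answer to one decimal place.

Primary cost = (91.4 − 67.8) / 91.4 × 100% = 25.8206%.
Secondary cost = (88.7 − 54.8) / 88.7 × 100% = 38.2187%.
Total = 25.8206% + 38.2187% = 64.0393% ≈ 64.0%.

64.0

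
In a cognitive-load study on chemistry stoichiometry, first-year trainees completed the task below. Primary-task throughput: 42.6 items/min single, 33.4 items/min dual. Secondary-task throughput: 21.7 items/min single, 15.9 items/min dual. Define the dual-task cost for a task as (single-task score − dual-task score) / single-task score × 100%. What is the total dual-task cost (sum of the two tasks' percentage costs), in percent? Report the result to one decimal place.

Primary cost = (42.6 − 33.4) / 42.6 × 100% = 21.5962%.
Secondary cost = (21.7 − 15.9) / 21.7 × 100% = 26.7281%.
Total = 21.5962% + 26.7281% = 48.3243% ≈ 48.3%.

48.3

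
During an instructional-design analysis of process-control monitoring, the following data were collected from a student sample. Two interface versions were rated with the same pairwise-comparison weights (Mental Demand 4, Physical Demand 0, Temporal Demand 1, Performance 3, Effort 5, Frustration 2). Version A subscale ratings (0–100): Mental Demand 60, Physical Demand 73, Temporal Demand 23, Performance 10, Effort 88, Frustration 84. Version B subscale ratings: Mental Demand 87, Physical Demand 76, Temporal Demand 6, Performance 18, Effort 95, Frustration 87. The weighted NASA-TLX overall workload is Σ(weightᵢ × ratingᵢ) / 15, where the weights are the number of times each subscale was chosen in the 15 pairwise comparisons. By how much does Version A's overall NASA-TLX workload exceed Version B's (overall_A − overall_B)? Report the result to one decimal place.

-10.4

Version A weighted sum = 4·60 + 0·73 + 1·23 + 3·10 + 5·88 + 2·84 = 240 + 0 + 23 + 30 + 440 + 168 = 901; overall_A = 901/15 = 60.0667.
Version B weighted sum = 4·87 + 0·76 + 1·6 + 3·18 + 5·95 + 2·87 = 348 + 0 + 6 + 54 + 475 + 174 = 1057; overall_B = 1057/15 = 70.4667.
Difference = 60.0667 − 70.4667 = -10.4000 ≈ -10.4.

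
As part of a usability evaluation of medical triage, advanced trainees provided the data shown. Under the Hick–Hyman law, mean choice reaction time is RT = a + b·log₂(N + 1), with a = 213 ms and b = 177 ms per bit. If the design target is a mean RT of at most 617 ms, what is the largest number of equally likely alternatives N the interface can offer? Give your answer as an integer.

Set 213 + 177·log₂(N + 1) ≤ 617.
log₂(N + 1) ≤ (617 − 213) / 177 = 2.2825.
N + 1 ≤ 2^2.2825 = 4.8652.
N ≤ 3.8652, so the largest integer N is 3.

3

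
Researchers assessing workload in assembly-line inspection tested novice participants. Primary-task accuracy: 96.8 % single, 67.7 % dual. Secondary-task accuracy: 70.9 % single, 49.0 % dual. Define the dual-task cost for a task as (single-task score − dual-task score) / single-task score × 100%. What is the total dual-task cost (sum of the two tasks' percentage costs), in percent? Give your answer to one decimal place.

61.0

Primary cost = (96.8 − 67.7) / 96.8 × 100% = 30.0620%.
Secondary cost = (70.9 − 49.0) / 70.9 × 100% = 30.8886%.
Total = 30.0620% + 30.8886% = 60.9506% ≈ 61.0%.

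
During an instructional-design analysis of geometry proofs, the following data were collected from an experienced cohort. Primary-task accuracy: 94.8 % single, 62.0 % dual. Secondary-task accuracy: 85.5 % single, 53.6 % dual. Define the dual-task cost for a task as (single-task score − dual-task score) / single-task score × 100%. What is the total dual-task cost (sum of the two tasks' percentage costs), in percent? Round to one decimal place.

Primary cost = (94.8 − 62.0) / 94.8 × 100% = 34.5992%.
Secondary cost = (85.5 − 53.6) / 85.5 × 100% = 37.3099%.
Total = 34.5992% + 37.3099% = 71.9091% ≈ 71.9%.

71.9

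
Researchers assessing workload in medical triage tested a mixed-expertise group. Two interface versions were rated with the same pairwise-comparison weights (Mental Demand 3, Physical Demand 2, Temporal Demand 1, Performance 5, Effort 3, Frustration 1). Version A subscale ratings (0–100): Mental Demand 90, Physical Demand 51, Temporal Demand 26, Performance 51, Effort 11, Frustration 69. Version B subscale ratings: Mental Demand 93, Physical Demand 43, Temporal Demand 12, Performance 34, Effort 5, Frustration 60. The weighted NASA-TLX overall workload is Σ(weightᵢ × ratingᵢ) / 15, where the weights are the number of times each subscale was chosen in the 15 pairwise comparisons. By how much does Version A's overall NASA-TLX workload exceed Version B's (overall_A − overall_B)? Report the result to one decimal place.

Version A weighted sum = 3·90 + 2·51 + 1·26 + 5·51 + 3·11 + 1·69 = 270 + 102 + 26 + 255 + 33 + 69 = 755; overall_A = 755/15 = 50.3333.
Version B weighted sum = 3·93 + 2·43 + 1·12 + 5·34 + 3·5 + 1·60 = 279 + 86 + 12 + 170 + 15 + 60 = 622; overall_B = 622/15 = 41.4667.
Difference = 50.3333 − 41.4667 = 8.8666 ≈ 8.9.

8.9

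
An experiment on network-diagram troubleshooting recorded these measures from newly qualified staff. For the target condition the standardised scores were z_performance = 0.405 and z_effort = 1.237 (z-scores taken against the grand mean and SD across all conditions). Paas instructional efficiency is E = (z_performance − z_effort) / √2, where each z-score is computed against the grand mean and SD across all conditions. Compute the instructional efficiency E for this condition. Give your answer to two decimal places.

-0.59

z_P − z_E = 0.405 − 1.237 = -0.8320.
E = -0.8320 / √2 = -0.8320 / 1.41421 = -0.5883 ≈ -0.59.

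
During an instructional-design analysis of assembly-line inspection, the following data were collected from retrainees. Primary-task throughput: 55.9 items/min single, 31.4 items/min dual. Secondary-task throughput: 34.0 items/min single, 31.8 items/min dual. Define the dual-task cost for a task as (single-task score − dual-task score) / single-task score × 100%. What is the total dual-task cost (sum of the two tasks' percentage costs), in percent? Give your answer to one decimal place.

50.3

Primary cost = (55.9 − 31.4) / 55.9 × 100% = 43.8283%.
Secondary cost = (34.0 − 31.8) / 34.0 × 100% = 6.4706%.
Total = 43.8283% + 6.4706% = 50.2989% ≈ 50.3%.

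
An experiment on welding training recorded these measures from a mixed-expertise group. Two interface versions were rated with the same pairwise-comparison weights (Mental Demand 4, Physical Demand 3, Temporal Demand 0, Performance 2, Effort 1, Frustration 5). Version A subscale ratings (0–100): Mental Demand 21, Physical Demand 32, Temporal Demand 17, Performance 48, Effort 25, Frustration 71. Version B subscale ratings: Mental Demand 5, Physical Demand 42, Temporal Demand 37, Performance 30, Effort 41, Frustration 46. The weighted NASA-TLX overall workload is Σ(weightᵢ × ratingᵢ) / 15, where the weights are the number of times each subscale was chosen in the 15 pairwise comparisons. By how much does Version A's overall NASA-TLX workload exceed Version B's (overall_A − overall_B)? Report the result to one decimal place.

11.9

Version A weighted sum = 4·21 + 3·32 + 0·17 + 2·48 + 1·25 + 5·71 = 84 + 96 + 0 + 96 + 25 + 355 = 656; overall_A = 656/15 = 43.7333.
Version B weighted sum = 4·5 + 3·42 + 0·37 + 2·30 + 1·41 + 5·46 = 20 + 126 + 0 + 60 + 41 + 230 = 477; overall_B = 477/15 = 31.8000.
Difference = 43.7333 − 31.8000 = 11.9333 ≈ 11.9.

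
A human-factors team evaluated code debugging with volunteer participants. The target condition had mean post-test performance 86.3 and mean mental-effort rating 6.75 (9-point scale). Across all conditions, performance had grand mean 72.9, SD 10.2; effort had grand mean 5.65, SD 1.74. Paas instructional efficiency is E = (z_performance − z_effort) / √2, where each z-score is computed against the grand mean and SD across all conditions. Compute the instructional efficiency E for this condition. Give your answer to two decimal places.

z_performance = (86.3 − 72.9) / 10.2 = 13.4000 / 10.2 = 1.3137.
z_effort = (6.75 − 5.65) / 1.74 = 1.1000 / 1.74 = 0.6322.
z_P − z_E = 1.3137 − 0.6322 = 0.6815.
E = 0.6815 / √2 = 0.6815 / 1.41421 = 0.4819 ≈ 0.48.

0.48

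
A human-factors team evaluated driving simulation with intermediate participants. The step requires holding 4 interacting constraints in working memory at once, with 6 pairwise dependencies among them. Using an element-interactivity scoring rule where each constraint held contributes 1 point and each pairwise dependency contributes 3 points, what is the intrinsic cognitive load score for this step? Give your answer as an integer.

22

Element contribution: 4 × 1 = 4.
Interaction contribution: 6 × 3 = 18.
Intrinsic load = 4 + 18 = 22.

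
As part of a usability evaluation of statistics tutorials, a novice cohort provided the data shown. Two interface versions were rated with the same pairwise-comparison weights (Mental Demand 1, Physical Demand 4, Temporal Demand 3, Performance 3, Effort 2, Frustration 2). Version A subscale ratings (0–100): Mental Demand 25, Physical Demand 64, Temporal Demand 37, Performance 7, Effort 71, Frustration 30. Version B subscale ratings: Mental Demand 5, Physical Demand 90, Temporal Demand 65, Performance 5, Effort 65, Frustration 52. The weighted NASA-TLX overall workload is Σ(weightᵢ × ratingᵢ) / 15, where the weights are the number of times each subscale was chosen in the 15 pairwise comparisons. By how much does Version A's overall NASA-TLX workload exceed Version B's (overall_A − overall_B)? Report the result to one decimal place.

-12.9

Version A weighted sum = 1·25 + 4·64 + 3·37 + 3·7 + 2·71 + 2·30 = 25 + 256 + 111 + 21 + 142 + 60 = 615; overall_A = 615/15 = 41.0000.
Version B weighted sum = 1·5 + 4·90 + 3·65 + 3·5 + 2·65 + 2·52 = 5 + 360 + 195 + 15 + 130 + 104 = 809; overall_B = 809/15 = 53.9333.
Difference = 41.0000 − 53.9333 = -12.9333 ≈ -12.9.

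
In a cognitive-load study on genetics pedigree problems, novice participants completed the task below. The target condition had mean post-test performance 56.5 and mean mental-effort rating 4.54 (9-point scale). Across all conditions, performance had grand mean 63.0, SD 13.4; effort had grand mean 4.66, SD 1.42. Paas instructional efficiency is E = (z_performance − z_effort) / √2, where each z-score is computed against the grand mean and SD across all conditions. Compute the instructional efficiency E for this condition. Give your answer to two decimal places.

-0.28

z_performance = (56.5 − 63.0) / 13.4 = -6.5000 / 13.4 = -0.4851.
z_effort = (4.54 − 4.66) / 1.42 = -0.1200 / 1.42 = -0.0845.
z_P − z_E = -0.4851 − (-0.0845) = -0.4006.
E = -0.4006 / √2 = -0.4006 / 1.41421 = -0.2833 ≈ -0.28.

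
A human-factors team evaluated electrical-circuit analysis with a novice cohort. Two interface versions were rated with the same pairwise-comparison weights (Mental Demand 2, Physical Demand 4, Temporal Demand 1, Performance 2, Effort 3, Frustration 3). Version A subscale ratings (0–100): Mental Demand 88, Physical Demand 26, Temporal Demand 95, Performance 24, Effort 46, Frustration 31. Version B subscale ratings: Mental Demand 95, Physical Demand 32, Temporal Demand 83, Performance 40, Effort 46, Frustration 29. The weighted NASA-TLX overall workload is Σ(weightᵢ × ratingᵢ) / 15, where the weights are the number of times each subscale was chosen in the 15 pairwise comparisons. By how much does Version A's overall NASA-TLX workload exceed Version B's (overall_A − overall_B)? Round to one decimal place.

-3.5

Version A weighted sum = 2·88 + 4·26 + 1·95 + 2·24 + 3·46 + 3·31 = 176 + 104 + 95 + 48 + 138 + 93 = 654; overall_A = 654/15 = 43.6000.
Version B weighted sum = 2·95 + 4·32 + 1·83 + 2·40 + 3·46 + 3·29 = 190 + 128 + 83 + 80 + 138 + 87 = 706; overall_B = 706/15 = 47.0667.
Difference = 43.6000 − 47.0667 = -3.4667 ≈ -3.5.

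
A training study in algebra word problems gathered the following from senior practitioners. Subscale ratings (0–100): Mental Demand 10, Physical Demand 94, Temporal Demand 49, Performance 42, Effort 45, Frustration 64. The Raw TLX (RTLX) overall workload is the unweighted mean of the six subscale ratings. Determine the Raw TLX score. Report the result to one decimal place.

Sum of ratings = 10 + 94 + 49 + 42 + 45 + 64 = 304.
RTLX = 304 / 6 = 50.6667 ≈ 50.7.

50.7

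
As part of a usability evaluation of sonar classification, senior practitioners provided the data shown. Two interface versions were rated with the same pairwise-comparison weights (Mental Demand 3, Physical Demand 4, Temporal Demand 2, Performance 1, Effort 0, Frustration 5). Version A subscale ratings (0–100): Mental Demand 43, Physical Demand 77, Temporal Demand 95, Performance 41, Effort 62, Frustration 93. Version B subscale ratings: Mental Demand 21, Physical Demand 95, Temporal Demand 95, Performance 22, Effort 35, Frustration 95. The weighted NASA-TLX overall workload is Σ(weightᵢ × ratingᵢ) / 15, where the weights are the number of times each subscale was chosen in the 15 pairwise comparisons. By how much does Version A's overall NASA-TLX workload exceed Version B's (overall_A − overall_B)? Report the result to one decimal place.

0.2

Version A weighted sum = 3·43 + 4·77 + 2·95 + 1·41 + 0·62 + 5·93 = 129 + 308 + 190 + 41 + 0 + 465 = 1133; overall_A = 1133/15 = 75.5333.
Version B weighted sum = 3·21 + 4·95 + 2·95 + 1·22 + 0·35 + 5·95 = 63 + 380 + 190 + 22 + 0 + 475 = 1130; overall_B = 1130/15 = 75.3333.
Difference = 75.5333 − 75.3333 = 0.2000 ≈ 0.2.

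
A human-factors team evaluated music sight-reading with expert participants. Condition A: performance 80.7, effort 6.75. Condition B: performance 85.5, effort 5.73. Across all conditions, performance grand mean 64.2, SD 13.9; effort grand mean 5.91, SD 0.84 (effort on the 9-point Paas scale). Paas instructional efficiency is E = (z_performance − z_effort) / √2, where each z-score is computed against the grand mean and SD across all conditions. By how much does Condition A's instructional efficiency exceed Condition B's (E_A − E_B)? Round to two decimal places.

-1.10

Condition A: z_P = (80.7 − 64.2)/13.9 = 1.1871; z_E = (6.75 − 5.91)/0.84 = 1.0000; E_A = (1.1871 − 1.0000)/√2 = 0.1323.
Condition B: z_P = (85.5 − 64.2)/13.9 = 1.5324; z_E = (5.73 − 5.91)/0.84 = -0.2143; E_B = (1.5324 − (-0.2143))/√2 = 1.2351.
E_A − E_B = 0.1323 − 1.2351 = -1.1028 ≈ -1.10.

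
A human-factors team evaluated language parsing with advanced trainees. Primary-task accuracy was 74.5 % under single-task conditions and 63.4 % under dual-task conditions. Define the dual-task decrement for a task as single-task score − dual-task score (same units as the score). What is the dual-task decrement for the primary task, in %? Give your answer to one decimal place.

11.1

Decrement = 74.5 − 63.4 = 11.1000 % ≈ 11.1 %.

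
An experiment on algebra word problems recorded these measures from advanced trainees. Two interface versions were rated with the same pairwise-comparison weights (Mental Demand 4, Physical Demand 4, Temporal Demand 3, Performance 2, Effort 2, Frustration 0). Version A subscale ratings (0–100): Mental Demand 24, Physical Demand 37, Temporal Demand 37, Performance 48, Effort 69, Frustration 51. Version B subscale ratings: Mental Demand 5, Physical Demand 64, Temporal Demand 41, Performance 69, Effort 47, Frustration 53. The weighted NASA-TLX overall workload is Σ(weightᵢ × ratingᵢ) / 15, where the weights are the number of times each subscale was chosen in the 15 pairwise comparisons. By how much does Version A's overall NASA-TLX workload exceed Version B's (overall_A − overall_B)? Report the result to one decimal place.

-2.8

Version A weighted sum = 4·24 + 4·37 + 3·37 + 2·48 + 2·69 + 0·51 = 96 + 148 + 111 + 96 + 138 + 0 = 589; overall_A = 589/15 = 39.2667.
Version B weighted sum = 4·5 + 4·64 + 3·41 + 2·69 + 2·47 + 0·53 = 20 + 256 + 123 + 138 + 94 + 0 = 631; overall_B = 631/15 = 42.0667.
Difference = 39.2667 − 42.0667 = -2.8000 ≈ -2.8.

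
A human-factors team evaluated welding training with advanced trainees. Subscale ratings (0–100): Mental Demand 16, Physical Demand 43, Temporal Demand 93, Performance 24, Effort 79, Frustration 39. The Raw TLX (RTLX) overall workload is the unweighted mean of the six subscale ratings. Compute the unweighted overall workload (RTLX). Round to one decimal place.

Sum of ratings = 16 + 43 + 93 + 24 + 79 + 39 = 294.
RTLX = 294 / 6 = 49.0000 ≈ 49.0.

49.0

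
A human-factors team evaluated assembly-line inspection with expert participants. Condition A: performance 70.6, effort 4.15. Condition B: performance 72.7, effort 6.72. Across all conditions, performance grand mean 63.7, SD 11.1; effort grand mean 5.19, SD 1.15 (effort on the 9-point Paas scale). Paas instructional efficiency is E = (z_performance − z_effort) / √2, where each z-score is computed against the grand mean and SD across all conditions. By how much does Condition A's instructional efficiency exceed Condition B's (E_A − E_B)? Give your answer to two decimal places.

1.45

Condition A: z_P = (70.6 − 63.7)/11.1 = 0.6216; z_E = (4.15 − 5.19)/1.15 = -0.9043; E_A = (0.6216 − (-0.9043))/√2 = 1.0790.
Condition B: z_P = (72.7 − 63.7)/11.1 = 0.8108; z_E = (6.72 − 5.19)/1.15 = 1.3304; E_B = (0.8108 − 1.3304)/√2 = -0.3674.
E_A − E_B = 1.0790 − (-0.3674) = 1.4464 ≈ 1.45.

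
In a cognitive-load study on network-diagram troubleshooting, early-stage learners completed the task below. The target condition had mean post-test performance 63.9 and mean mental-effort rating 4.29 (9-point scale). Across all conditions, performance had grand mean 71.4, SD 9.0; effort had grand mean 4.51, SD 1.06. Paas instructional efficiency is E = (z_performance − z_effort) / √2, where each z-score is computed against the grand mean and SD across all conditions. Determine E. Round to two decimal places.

z_performance = (63.9 − 71.4) / 9.0 = -7.5000 / 9.0 = -0.8333.
z_effort = (4.29 − 4.51) / 1.06 = -0.2200 / 1.06 = -0.2075.
z_P − z_E = -0.8333 − (-0.2075) = -0.6258.
E = -0.6258 / √2 = -0.6258 / 1.41421 = -0.4425 ≈ -0.44.

-0.44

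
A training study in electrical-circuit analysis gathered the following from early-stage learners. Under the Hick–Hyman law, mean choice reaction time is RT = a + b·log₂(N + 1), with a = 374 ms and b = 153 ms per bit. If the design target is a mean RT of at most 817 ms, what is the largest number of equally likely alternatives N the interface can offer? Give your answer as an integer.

Set 374 + 153·log₂(N + 1) ≤ 817.
log₂(N + 1) ≤ (817 − 374) / 153 = 2.8954.
N + 1 ≤ 2^2.8954 = 7.4405.
N ≤ 6.4405, so the largest integer N is 6.

6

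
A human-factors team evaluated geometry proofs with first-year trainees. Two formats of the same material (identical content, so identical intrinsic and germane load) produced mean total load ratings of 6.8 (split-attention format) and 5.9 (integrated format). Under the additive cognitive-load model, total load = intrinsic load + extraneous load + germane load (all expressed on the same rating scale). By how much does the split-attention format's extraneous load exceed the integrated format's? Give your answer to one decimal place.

0.9

Intrinsic and germane load are equal across formats, so the difference in total load equals the difference in extraneous load.
Extraneous-load difference = 6.8 − 5.9 = 0.9.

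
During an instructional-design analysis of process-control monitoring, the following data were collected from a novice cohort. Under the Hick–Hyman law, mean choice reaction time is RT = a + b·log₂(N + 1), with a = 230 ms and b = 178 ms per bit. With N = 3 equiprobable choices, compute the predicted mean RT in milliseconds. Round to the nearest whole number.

log₂(3 + 1) = log₂(4) = 2.0000.
RT = 230 + 178 × 2.0000 = 230 + 356.0000 = 586.0000 ms.
≈ 586 ms.

586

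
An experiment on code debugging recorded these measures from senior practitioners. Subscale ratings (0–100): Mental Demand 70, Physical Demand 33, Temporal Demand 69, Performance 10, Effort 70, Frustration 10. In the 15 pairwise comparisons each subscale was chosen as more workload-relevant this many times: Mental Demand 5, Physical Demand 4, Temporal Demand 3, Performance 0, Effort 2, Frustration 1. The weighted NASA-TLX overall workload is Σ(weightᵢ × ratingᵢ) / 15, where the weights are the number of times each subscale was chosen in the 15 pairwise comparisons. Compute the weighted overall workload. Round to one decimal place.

55.9

The tallies are the weights (they sum to 15).
Weighted sum = 5·70 + 4·33 + 3·69 + 0·10 + 2·70 + 1·10
            = 350 + 132 + 207 + 0 + 140 + 10 = 839.
Overall workload = 839 / 15 = 55.9333 ≈ 55.9.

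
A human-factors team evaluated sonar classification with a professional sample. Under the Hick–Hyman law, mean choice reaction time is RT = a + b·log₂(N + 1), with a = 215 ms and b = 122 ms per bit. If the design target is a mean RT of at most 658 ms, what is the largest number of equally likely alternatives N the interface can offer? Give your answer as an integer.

Set 215 + 122·log₂(N + 1) ≤ 658.
log₂(N + 1) ≤ (658 − 215) / 122 = 3.6311.
N + 1 ≤ 2^3.6311 = 12.3900.
N ≤ 11.3900, so the largest integer N is 11.

11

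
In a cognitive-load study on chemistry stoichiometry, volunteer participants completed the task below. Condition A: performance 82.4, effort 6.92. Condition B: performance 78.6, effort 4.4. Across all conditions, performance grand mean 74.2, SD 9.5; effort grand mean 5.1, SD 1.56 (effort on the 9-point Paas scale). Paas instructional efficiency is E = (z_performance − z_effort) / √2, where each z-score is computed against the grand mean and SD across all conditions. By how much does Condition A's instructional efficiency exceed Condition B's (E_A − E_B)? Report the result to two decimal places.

-0.86

Condition A: z_P = (82.4 − 74.2)/9.5 = 0.8632; z_E = (6.92 − 5.1)/1.56 = 1.1667; E_A = (0.8632 − 1.1667)/√2 = -0.2146.
Condition B: z_P = (78.6 − 74.2)/9.5 = 0.4632; z_E = (4.4 − 5.1)/1.56 = -0.4487; E_B = (0.4632 − (-0.4487))/√2 = 0.6448.
E_A − E_B = -0.2146 − 0.6448 = -0.8594 ≈ -0.86.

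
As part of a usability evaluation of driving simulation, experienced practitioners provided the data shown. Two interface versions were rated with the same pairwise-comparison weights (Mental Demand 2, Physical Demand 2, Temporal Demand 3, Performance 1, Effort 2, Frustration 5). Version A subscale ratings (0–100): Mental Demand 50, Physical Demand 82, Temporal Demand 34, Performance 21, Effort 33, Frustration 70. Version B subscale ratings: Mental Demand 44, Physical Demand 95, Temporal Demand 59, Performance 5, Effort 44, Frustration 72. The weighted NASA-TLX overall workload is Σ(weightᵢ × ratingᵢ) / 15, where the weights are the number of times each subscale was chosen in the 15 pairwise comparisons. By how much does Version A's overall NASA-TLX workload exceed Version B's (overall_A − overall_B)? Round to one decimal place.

Version A weighted sum = 2·50 + 2·82 + 3·34 + 1·21 + 2·33 + 5·70 = 100 + 164 + 102 + 21 + 66 + 350 = 803; overall_A = 803/15 = 53.5333.
Version B weighted sum = 2·44 + 2·95 + 3·59 + 1·5 + 2·44 + 5·72 = 88 + 190 + 177 + 5 + 88 + 360 = 908; overall_B = 908/15 = 60.5333.
Difference = 53.5333 − 60.5333 = -7.0000 ≈ -7.0.

-7.0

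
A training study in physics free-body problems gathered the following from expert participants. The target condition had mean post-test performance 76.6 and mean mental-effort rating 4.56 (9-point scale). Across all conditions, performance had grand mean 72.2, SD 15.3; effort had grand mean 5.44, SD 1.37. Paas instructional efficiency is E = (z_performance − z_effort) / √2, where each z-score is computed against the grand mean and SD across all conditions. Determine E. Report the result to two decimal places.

z_performance = (76.6 − 72.2) / 15.3 = 4.4000 / 15.3 = 0.2876.
z_effort = (4.56 − 5.44) / 1.37 = -0.8800 / 1.37 = -0.6423.
z_P − z_E = 0.2876 − (-0.6423) = 0.9299.
E = 0.9299 / √2 = 0.9299 / 1.41421 = 0.6575 ≈ 0.66.

0.66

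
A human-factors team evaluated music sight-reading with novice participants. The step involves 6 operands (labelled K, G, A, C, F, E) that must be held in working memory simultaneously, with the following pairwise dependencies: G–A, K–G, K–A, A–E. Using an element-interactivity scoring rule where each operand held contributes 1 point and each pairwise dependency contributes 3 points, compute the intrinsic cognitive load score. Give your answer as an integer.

Count of operands held simultaneously: 6.
Count of pairwise dependencies listed: 4.
Element contribution: 6 × 1 = 6.
Interaction contribution: 4 × 3 = 12.
Intrinsic load = 6 + 12 = 18.

18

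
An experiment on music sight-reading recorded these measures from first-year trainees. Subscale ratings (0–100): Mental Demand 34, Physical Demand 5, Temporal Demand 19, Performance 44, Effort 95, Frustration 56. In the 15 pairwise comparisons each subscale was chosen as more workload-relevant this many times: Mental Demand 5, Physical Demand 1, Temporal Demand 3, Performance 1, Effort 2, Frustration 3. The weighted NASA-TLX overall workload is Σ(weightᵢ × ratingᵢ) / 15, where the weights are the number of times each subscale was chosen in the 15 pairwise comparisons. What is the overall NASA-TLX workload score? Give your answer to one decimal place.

The tallies are the weights (they sum to 15).
Weighted sum = 5·34 + 1·5 + 3·19 + 1·44 + 2·95 + 3·56
            = 170 + 5 + 57 + 44 + 190 + 168 = 634.
Overall workload = 634 / 15 = 42.2667 ≈ 42.3.

42.3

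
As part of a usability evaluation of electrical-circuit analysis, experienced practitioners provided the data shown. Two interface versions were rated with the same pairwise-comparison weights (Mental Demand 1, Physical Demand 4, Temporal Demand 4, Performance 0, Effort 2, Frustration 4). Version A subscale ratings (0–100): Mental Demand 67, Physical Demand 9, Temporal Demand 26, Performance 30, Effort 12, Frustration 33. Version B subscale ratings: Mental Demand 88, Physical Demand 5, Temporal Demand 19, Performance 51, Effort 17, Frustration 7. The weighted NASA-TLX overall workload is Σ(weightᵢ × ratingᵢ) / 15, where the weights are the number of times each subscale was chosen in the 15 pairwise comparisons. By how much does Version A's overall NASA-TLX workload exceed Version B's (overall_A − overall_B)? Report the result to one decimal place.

7.8

Version A weighted sum = 1·67 + 4·9 + 4·26 + 0·30 + 2·12 + 4·33 = 67 + 36 + 104 + 0 + 24 + 132 = 363; overall_A = 363/15 = 24.2000.
Version B weighted sum = 1·88 + 4·5 + 4·19 + 0·51 + 2·17 + 4·7 = 88 + 20 + 76 + 0 + 34 + 28 = 246; overall_B = 246/15 = 16.4000.
Difference = 24.2000 − 16.4000 = 7.8000 ≈ 7.8.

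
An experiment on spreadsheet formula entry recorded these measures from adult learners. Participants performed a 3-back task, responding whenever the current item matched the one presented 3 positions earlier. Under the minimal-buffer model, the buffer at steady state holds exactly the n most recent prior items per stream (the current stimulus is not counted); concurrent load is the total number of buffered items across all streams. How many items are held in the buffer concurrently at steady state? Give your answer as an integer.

The buffer holds the 3 most recent prior items.
Steady-state concurrent load = 3 items.

3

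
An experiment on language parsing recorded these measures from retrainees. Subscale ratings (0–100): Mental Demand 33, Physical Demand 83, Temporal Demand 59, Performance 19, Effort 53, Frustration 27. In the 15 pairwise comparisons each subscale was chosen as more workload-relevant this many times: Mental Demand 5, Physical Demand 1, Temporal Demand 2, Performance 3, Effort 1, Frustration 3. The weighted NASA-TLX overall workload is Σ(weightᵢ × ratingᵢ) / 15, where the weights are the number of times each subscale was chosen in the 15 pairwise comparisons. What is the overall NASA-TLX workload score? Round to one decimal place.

The tallies are the weights (they sum to 15).
Weighted sum = 5·33 + 1·83 + 2·59 + 3·19 + 1·53 + 3·27
            = 165 + 83 + 118 + 57 + 53 + 81 = 557.
Overall workload = 557 / 15 = 37.1333 ≈ 37.1.

37.1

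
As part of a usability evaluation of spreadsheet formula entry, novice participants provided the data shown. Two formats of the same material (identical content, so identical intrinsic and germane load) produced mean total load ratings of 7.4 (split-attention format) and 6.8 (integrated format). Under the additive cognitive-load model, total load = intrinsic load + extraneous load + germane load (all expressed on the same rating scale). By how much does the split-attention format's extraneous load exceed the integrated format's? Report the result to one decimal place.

Intrinsic and germane load are equal across formats, so the difference in total load equals the difference in extraneous load.
Extraneous-load difference = 7.4 − 6.8 = 0.6.

0.6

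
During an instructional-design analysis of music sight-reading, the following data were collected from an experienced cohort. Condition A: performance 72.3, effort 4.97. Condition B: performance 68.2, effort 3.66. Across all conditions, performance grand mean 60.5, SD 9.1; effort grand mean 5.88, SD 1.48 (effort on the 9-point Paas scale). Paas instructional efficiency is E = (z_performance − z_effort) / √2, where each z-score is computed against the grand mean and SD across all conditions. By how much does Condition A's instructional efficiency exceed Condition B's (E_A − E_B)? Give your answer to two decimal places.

Condition A: z_P = (72.3 − 60.5)/9.1 = 1.2967; z_E = (4.97 − 5.88)/1.48 = -0.6149; E_A = (1.2967 − (-0.6149))/√2 = 1.3517.
Condition B: z_P = (68.2 − 60.5)/9.1 = 0.8462; z_E = (3.66 − 5.88)/1.48 = -1.5000; E_B = (0.8462 − (-1.5000))/√2 = 1.6590.
E_A − E_B = 1.3517 − 1.6590 = -0.3073 ≈ -0.31.

-0.31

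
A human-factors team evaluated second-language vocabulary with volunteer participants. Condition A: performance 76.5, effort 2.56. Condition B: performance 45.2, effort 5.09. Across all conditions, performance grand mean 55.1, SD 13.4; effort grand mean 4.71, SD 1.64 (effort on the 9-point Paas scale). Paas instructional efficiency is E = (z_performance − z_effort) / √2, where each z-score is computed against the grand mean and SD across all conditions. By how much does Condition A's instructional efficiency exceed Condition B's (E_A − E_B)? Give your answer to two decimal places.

Condition A: z_P = (76.5 − 55.1)/13.4 = 1.5970; z_E = (2.56 − 4.71)/1.64 = -1.3110; E_A = (1.5970 − (-1.3110))/√2 = 2.0563.
Condition B: z_P = (45.2 − 55.1)/13.4 = -0.7388; z_E = (5.09 − 4.71)/1.64 = 0.2317; E_B = (-0.7388 − 0.2317)/√2 = -0.6862.
E_A − E_B = 2.0563 − (-0.6862) = 2.7425 ≈ 2.74.

2.74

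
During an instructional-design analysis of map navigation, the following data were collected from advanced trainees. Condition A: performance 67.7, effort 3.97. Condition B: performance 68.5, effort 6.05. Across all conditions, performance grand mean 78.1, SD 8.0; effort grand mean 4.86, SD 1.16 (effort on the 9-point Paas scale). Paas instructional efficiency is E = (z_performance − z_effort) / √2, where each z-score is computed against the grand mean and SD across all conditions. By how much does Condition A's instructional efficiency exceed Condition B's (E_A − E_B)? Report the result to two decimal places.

1.20

Condition A: z_P = (67.7 − 78.1)/8.0 = -1.3000; z_E = (3.97 − 4.86)/1.16 = -0.7672; E_A = (-1.3000 − (-0.7672))/√2 = -0.3767.
Condition B: z_P = (68.5 − 78.1)/8.0 = -1.2000; z_E = (6.05 − 4.86)/1.16 = 1.0259; E_B = (-1.2000 − 1.0259)/√2 = -1.5739.
E_A − E_B = -0.3767 − (-1.5739) = 1.1972 ≈ 1.20.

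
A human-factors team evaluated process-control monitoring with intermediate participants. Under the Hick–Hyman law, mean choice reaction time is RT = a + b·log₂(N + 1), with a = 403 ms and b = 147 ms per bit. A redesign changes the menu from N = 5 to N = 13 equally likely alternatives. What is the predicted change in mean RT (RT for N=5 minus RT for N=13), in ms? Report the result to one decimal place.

RT(5) = 403 + 147·log₂(6) = 403 + 147·2.5850 = 782.9950 ms.
RT(13) = 403 + 147·log₂(14) = 403 + 147·3.8074 = 962.6878 ms.
Difference = 782.9950 − 962.6878 = -179.6928 ≈ -179.7 ms.

-179.7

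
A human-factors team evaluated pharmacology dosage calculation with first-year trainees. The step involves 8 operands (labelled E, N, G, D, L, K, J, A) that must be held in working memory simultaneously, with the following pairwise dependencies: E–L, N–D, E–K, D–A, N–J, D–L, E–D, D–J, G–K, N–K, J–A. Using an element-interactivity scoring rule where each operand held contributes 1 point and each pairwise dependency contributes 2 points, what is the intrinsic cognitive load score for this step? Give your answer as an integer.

Count of operands held simultaneously: 8.
Count of pairwise dependencies listed: 11.
Element contribution: 8 × 1 = 8.
Interaction contribution: 11 × 2 = 22.
Intrinsic load = 8 + 22 = 30.

30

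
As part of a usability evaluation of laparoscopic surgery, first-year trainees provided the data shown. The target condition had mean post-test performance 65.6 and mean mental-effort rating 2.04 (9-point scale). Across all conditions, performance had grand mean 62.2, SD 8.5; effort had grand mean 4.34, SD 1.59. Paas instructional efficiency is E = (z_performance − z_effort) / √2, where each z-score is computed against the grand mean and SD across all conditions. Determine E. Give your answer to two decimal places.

z_performance = (65.6 − 62.2) / 8.5 = 3.4000 / 8.5 = 0.4000.
z_effort = (2.04 − 4.34) / 1.59 = -2.3000 / 1.59 = -1.4465.
z_P − z_E = 0.4000 − (-1.4465) = 1.8465.
E = 1.8465 / √2 = 1.8465 / 1.41421 = 1.3057 ≈ 1.31.

1.31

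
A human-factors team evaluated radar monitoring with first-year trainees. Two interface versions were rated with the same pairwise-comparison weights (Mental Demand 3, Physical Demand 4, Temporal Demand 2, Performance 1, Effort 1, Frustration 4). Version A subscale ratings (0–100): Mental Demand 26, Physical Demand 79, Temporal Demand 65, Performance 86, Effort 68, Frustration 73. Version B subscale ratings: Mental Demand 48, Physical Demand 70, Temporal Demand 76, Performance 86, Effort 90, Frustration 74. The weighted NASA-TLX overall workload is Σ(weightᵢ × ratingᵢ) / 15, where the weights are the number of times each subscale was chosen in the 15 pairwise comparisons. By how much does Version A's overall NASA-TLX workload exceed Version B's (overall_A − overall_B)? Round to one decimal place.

Version A weighted sum = 3·26 + 4·79 + 2·65 + 1·86 + 1·68 + 4·73 = 78 + 316 + 130 + 86 + 68 + 292 = 970; overall_A = 970/15 = 64.6667.
Version B weighted sum = 3·48 + 4·70 + 2·76 + 1·86 + 1·90 + 4·74 = 144 + 280 + 152 + 86 + 90 + 296 = 1048; overall_B = 1048/15 = 69.8667.
Difference = 64.6667 − 69.8667 = -5.2000 ≈ -5.2.

-5.2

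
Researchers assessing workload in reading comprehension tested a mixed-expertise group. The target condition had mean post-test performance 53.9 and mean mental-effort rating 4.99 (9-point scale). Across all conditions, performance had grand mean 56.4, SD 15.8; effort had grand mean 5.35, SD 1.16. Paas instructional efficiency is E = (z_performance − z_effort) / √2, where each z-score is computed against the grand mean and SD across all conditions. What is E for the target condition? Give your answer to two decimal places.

z_performance = (53.9 − 56.4) / 15.8 = -2.5000 / 15.8 = -0.1582.
z_effort = (4.99 − 5.35) / 1.16 = -0.3600 / 1.16 = -0.3103.
z_P − z_E = -0.1582 − (-0.3103) = 0.1521.
E = 0.1521 / √2 = 0.1521 / 1.41421 = 0.1076 ≈ 0.11.

0.11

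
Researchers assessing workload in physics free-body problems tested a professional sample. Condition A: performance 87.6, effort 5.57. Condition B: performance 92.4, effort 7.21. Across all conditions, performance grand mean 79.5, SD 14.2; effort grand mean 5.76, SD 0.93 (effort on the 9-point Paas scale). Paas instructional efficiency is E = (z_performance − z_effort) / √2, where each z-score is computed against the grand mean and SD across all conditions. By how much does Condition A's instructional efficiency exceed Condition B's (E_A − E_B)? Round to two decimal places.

1.01

Condition A: z_P = (87.6 − 79.5)/14.2 = 0.5704; z_E = (5.57 − 5.76)/0.93 = -0.2043; E_A = (0.5704 − (-0.2043))/√2 = 0.5478.
Condition B: z_P = (92.4 − 79.5)/14.2 = 0.9085; z_E = (7.21 − 5.76)/0.93 = 1.5591; E_B = (0.9085 − 1.5591)/√2 = -0.4600.
E_A − E_B = 0.5478 − (-0.4600) = 1.0078 ≈ 1.01.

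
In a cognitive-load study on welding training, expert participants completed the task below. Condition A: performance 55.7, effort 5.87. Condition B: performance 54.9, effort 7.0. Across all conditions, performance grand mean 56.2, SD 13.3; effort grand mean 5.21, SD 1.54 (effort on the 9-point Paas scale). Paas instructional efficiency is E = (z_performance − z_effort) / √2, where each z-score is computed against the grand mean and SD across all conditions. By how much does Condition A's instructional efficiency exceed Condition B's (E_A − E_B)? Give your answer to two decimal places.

Condition A: z_P = (55.7 − 56.2)/13.3 = -0.0376; z_E = (5.87 − 5.21)/1.54 = 0.4286; E_A = (-0.0376 − 0.4286)/√2 = -0.3297.
Condition B: z_P = (54.9 − 56.2)/13.3 = -0.0977; z_E = (7.0 − 5.21)/1.54 = 1.1623; E_B = (-0.0977 − 1.1623)/√2 = -0.8910.
E_A − E_B = -0.3297 − (-0.8910) = 0.5613 ≈ 0.56.

0.56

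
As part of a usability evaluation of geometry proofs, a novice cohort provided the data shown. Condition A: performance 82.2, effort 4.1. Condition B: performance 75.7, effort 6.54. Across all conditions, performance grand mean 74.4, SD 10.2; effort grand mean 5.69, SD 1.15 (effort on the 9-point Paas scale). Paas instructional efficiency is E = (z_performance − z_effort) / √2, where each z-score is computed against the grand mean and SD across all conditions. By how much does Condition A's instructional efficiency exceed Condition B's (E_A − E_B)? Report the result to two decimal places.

1.95

Condition A: z_P = (82.2 − 74.4)/10.2 = 0.7647; z_E = (4.1 − 5.69)/1.15 = -1.3826; E_A = (0.7647 − (-1.3826))/√2 = 1.5184.
Condition B: z_P = (75.7 − 74.4)/10.2 = 0.1275; z_E = (6.54 − 5.69)/1.15 = 0.7391; E_B = (0.1275 − 0.7391)/√2 = -0.4325.
E_A − E_B = 1.5184 − (-0.4325) = 1.9509 ≈ 1.95.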